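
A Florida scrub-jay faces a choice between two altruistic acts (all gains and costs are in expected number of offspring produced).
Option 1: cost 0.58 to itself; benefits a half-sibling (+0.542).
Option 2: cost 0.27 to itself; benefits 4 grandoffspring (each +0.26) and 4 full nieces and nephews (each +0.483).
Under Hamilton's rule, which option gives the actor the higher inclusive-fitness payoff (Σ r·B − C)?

Option 2

Option 1: r to a half-sibling = 0.25.
Option 1: Σ r·B − C = (1·0.25·0.542) − 0.58 = -0.4445.
Option 2: r to a grandoffspring = 0.25.
Option 2: r to a full niece or nephew = 0.25.
Option 2: Σ r·B − C = (4·0.25·0.26 + 4·0.25·0.483) − 0.27 = 0.473.
Option 2 has the higher net inclusive-fitness payoff.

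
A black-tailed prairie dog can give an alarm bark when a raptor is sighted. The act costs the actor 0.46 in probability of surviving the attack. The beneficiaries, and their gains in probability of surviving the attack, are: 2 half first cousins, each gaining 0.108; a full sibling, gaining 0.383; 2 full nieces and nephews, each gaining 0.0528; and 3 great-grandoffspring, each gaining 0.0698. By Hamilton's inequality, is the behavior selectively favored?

Hamilton's rule: the trait is favored when the sum of r·B over every recipient exceeds the actor's cost C.
r to a half first cousin = 1/16 (half first cousins share one grandparent — one path of length 4: r = (1/2)^4 = 1/16).
r to a full sibling = 1/2 (full sibs share both parents — two paths of length 2: r = 2·(1/2)^2 = 1/2).
r to a full niece or nephew = 1/4 (full aunt/uncle↔niece/nephew: two paths of length 3 through the shared grandparent pair: r = 2·(1/2)^3 = 1/4).
r to a great-grandoffspring = 0.125 (three parent–offspring links: r = (1/2)^3 = 1/8).
Summing one r·B term per recipient: 2·0.0625·0.108 + 1·0.5·0.383 + 2·0.25·0.0528 + 3·0.125·0.0698 = 0.257575.
0.257575 < 0.46: the indirect benefit is less than the cost.

No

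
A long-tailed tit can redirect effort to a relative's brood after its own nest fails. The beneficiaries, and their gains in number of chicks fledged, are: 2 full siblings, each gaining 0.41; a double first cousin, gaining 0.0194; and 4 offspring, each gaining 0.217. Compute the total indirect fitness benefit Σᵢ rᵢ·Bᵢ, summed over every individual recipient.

r to a full sibling = 1/2 (full sibs share both parents — two paths of length 2: r = 2·(1/2)^2 = 1/2).
r to a double first cousin = 1/4 (double first cousins share both grandparent pairs — four paths of length 4: r = 4·(1/2)^4 = 1/4).
r to an offspring = 1/2 (one parent–offspring link: r = (1/2)^1 = 1/2).
Summing one r·B term per recipient: 2·0.5·0.41 + 1·0.25·0.0194 + 4·0.5·0.217 = 0.84885.

0.84885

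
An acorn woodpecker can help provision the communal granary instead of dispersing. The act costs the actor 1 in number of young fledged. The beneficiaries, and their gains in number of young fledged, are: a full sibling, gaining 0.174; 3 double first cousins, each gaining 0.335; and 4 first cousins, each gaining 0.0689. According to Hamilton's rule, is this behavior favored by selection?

Hamilton's rule: the trait is favored when the sum of r·B over every recipient exceeds the actor's cost C.
r to a full sibling = 1/2 (full sibs share both parents — two paths of length 2: r = 2·(1/2)^2 = 1/2).
r to a double first cousin = 1/4 (double first cousins share both grandparent pairs — four paths of length 4: r = 4·(1/2)^4 = 1/4).
r to a first cousin = 0.125 (first cousins share one grandparent pair — two paths of length 4: r = 2·(1/2)^4 = 1/8).
Summing one r·B term per recipient: 1·0.5·0.174 + 3·0.25·0.335 + 4·0.125·0.0689 = 0.3727.
0.3727 < 1: the indirect benefit is less than the cost.

No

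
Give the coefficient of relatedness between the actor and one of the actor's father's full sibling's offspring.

Each parent–offspring link contributes a factor of 1/2, and independent paths through distinct common ancestors add.
First cousins share one grandparent pair — two paths of length 4: r = 2·(1/2)^4 = 1/8.

0.125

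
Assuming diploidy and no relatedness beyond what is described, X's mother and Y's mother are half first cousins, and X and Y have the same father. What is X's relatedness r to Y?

Wright's path rule: contributions from independent ancestry routes add.
X and Y are related in two ways: half second cousins through their mothers (r = 1/64) and half-sibs through their shared father (r = 1/4).
r = 1/64 + 1/4 = 17/64 = 0.265625.

0.265625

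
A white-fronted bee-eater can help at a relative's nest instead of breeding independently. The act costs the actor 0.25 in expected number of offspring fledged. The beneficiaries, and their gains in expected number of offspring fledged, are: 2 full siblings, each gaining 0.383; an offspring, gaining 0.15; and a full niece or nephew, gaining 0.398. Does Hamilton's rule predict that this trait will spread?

Yes

Hamilton's rule: the trait is favored when the sum of r·B over every recipient exceeds the actor's cost C.
r to a full sibling = 1/2 (full sibs share both parents — two paths of length 2: r = 2·(1/2)^2 = 1/2).
r to an offspring = 0.5 (one parent–offspring link: r = (1/2)^1 = 1/2).
r to a full niece or nephew = 0.25 (full aunt/uncle↔niece/nephew: two paths of length 3 through the shared grandparent pair: r = 2·(1/2)^3 = 1/4).
Summing one r·B term per recipient: 2·0.5·0.383 + 1·0.5·0.15 + 1·0.25·0.398 = 0.5575.
0.5575 > 0.25: the indirect benefit exceeds the cost.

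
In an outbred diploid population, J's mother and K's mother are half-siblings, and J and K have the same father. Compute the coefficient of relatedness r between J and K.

0.3125

With two independent routes of shared ancestry, r is the sum of the two contributions.
J and K are related in two ways: half first cousins through their mothers (r = 1/16) and half-sibs through their shared father (r = 1/4).
r = 1/16 + 1/4 = 0.3125.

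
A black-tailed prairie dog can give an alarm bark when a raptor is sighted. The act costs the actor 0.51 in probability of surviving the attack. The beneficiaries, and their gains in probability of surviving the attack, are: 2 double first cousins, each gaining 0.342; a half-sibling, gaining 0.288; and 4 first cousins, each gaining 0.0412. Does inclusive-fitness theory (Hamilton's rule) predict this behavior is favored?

Hamilton's rule: the trait is favored when the sum of r·B over every recipient exceeds the actor's cost C.
r to a double first cousin = 0.25 (double first cousins share both grandparent pairs — four paths of length 4: r = 4·(1/2)^4 = 1/4).
r to a half-sibling = 1/4 (half-sibs share one parent — one path of length 2: r = (1/2)^2 = 1/4).
r to a first cousin = 0.125 (first cousins share one grandparent pair — two paths of length 4: r = 2·(1/2)^4 = 1/8).
Summing one r·B term per recipient: 2·0.25·0.342 + 1·0.25·0.288 + 4·0.125·0.0412 = 0.2636.
0.2636 < 0.51: the indirect benefit is less than the cost.

No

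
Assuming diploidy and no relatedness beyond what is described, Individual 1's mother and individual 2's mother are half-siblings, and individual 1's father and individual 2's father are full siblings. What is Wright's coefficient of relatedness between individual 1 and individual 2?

With two independent routes of shared ancestry, r is the sum of the two contributions.
Individual 1 and individual 2 are related in two ways: half first cousins through their mothers (r = 1/16) and first cousins through their fathers (r = 1/8).
r = 1/16 + 1/8 = 3/16 = 0.1875.

0.1875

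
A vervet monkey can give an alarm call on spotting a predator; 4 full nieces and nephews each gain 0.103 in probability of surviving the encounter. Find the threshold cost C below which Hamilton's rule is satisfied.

0.103

r to a full niece or nephew = 0.25 (full aunt/uncle↔niece/nephew: two paths of length 3 through the shared grandparent pair: r = 2·(1/2)^3 = 1/4).
Hamilton's rule: n·r·B > C, so the trait is favored while C < n·r·B = 4·0.25·0.103 = 0.103.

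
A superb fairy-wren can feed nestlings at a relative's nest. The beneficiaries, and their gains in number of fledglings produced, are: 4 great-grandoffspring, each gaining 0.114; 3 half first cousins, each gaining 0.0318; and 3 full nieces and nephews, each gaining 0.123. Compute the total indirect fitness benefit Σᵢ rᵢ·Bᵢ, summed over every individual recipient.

0.1552125

r to a great-grandoffspring = 0.125 (three parent–offspring links: r = (1/2)^3 = 1/8).
r to a half first cousin = 1/16 (half first cousins share one grandparent — one path of length 4: r = (1/2)^4 = 1/16).
r to a full niece or nephew = 0.25 (full aunt/uncle↔niece/nephew: two paths of length 3 through the shared grandparent pair: r = 2·(1/2)^3 = 1/4).
Summing one r·B term per recipient: 4·0.125·0.114 + 3·0.0625·0.0318 + 3·0.25·0.123 = 0.1552125.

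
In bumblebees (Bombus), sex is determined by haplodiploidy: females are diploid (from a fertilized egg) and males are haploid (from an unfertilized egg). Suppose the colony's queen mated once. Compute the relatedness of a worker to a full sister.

Haplodiploid full sisters inherit their father's entire haploid genome identically (contributing 1/2) and on average half of their mother's contribution (1/2 · 1/2 = 1/4); r = 1/2 + 1/4 = 3/4.

0.75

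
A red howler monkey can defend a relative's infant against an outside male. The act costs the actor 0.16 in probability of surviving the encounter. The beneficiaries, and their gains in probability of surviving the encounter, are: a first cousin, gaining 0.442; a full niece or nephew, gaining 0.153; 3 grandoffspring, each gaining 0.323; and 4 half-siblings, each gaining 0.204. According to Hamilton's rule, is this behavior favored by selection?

Yes

Hamilton's rule: the trait is favored when the sum of r·B over every recipient exceeds the actor's cost C.
r to a first cousin = 0.125 (first cousins share one grandparent pair — two paths of length 4: r = 2·(1/2)^4 = 1/8).
r to a full niece or nephew = 0.25 (full aunt/uncle↔niece/nephew: two paths of length 3 through the shared grandparent pair: r = 2·(1/2)^3 = 1/4).
r to a grandoffspring = 0.25 (two parent–offspring links: r = (1/2)^2 = 1/4).
r to a half-sibling = 0.25 (half-sibs share one parent — one path of length 2: r = (1/2)^2 = 1/4).
Summing one r·B term per recipient: 1·0.125·0.442 + 1·0.25·0.153 + 3·0.25·0.323 + 4·0.25·0.204 = 0.53975.
0.53975 > 0.16: the indirect benefit exceeds the cost.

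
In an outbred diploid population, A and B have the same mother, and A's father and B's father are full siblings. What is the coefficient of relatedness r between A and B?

0.375

With two independent routes of shared ancestry, r is the sum of the two contributions.
A and B are related in two ways: half-sibs through their shared mother (r = 1/4) and first cousins through their fathers (r = 1/8).
r = 1/4 + 1/8 = 0.375.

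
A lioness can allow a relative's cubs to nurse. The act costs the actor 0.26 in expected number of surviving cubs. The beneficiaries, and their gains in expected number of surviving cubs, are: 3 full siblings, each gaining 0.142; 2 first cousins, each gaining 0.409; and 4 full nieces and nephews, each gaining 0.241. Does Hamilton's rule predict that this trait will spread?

Hamilton's rule: the trait is favored when the sum of r·B over every recipient exceeds the actor's cost C.
r to a full sibling = 0.5 (full sibs share both parents — two paths of length 2: r = 2·(1/2)^2 = 1/2).
r to a first cousin = 1/8 (first cousins share one grandparent pair — two paths of length 4: r = 2·(1/2)^4 = 1/8).
r to a full niece or nephew = 0.25 (full aunt/uncle↔niece/nephew: two paths of length 3 through the shared grandparent pair: r = 2·(1/2)^3 = 1/4).
Summing one r·B term per recipient: 3·0.5·0.142 + 2·0.125·0.409 + 4·0.25·0.241 = 0.55625.
0.55625 > 0.26: the indirect benefit exceeds the cost.

Yes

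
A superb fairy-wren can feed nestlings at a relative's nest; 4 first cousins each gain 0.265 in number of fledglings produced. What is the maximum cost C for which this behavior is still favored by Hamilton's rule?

r to a first cousin = 0.125 (first cousins share one grandparent pair — two paths of length 4: r = 2·(1/2)^4 = 1/8).
Hamilton's rule: n·r·B > C, so the trait is favored while C < n·r·B = 4·0.125·0.265 = 0.1325.

0.1325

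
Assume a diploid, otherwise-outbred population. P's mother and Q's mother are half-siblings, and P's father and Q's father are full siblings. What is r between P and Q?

Independent pedigree routes through distinct common ancestors add.
P and Q are related in two ways: half first cousins through their mothers (r = 1/16) and first cousins through their fathers (r = 1/8).
r = 1/16 + 1/8 = 0.1875.

0.1875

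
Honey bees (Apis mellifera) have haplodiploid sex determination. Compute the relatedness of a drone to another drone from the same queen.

Haploid brothers each carry a random half of the queen's diploid genome, so on average they share half: r = 1/2.

0.5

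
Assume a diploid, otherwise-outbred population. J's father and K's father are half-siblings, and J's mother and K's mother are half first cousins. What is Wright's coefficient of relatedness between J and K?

0.078125

Independent pedigree routes through distinct common ancestors add.
J and K are related in two ways: half first cousins through their fathers (r = 1/16) and half second cousins through their mothers (r = 1/64).
r = 1/16 + 1/64 = 5/64 = 0.078125.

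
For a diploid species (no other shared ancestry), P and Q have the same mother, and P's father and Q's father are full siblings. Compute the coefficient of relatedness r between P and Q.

With two independent routes of shared ancestry, r is the sum of the two contributions.
P and Q are related in two ways: half-sibs through their shared mother (r = 1/4) and first cousins through their fathers (r = 1/8).
r = 1/4 + 1/8 = 3/8 = 0.375.

0.375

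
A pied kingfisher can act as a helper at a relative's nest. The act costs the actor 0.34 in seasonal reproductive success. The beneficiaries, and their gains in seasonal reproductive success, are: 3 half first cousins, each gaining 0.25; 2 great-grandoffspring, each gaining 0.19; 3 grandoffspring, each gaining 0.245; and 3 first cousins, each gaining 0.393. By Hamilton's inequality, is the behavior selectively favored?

Hamilton's rule: the trait is favored when the sum of r·B over every recipient exceeds the actor's cost C.
r to a half first cousin = 0.0625 (half first cousins share one grandparent — one path of length 4: r = (1/2)^4 = 1/16).
r to a great-grandoffspring = 1/8 (three parent–offspring links: r = (1/2)^3 = 1/8).
r to a grandoffspring = 1/4 (two parent–offspring links: r = (1/2)^2 = 1/4).
r to a first cousin = 0.125 (first cousins share one grandparent pair — two paths of length 4: r = 2·(1/2)^4 = 1/8).
Summing one r·B term per recipient: 3·0.0625·0.25 + 2·0.125·0.19 + 3·0.25·0.245 + 3·0.125·0.393 = 0.4255.
0.4255 > 0.34: the indirect benefit exceeds the cost.

Yes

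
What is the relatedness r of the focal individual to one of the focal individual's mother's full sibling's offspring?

Each parent–offspring link contributes a factor of 1/2, and independent paths through distinct common ancestors add.
First cousins share one grandparent pair — two paths of length 4: r = 2·(1/2)^4 = 1/8.

0.125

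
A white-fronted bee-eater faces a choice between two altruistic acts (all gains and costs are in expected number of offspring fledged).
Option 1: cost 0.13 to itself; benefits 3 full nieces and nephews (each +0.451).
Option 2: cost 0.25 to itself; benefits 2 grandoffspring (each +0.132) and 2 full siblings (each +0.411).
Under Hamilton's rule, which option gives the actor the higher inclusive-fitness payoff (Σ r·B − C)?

Option 1: r to a full niece or nephew = 0.25.
Option 1: Σ r·B − C = (3·0.25·0.451) − 0.13 = 0.20825.
Option 2: r to a grandoffspring = 0.25.
Option 2: r to a full sibling = 0.5.
Option 2: Σ r·B − C = (2·0.25·0.132 + 2·0.5·0.411) − 0.25 = 0.227.
Option 2 has the higher net inclusive-fitness payoff.

Option 2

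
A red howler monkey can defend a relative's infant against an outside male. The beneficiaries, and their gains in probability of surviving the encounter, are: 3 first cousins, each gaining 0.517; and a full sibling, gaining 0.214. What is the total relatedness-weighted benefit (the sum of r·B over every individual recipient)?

r to a first cousin = 1/8 (first cousins share one grandparent pair — two paths of length 4: r = 2·(1/2)^4 = 1/8).
r to a full sibling = 0.5 (full sibs share both parents — two paths of length 2: r = 2·(1/2)^2 = 1/2).
Summing one r·B term per recipient: 3·0.125·0.517 + 1·0.5·0.214 = 0.300875.

0.300875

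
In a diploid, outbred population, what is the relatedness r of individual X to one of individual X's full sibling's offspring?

Each parent–offspring link contributes a factor of 1/2, and independent paths through distinct common ancestors add.
Full aunt/uncle↔niece/nephew: two paths of length 3 through the shared grandparent pair: r = 2·(1/2)^3 = 1/4.

0.25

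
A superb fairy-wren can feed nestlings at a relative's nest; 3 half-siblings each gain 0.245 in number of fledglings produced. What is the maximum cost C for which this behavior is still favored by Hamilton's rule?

0.18375

r to a half-sibling = 0.25 (half-sibs share one parent — one path of length 2: r = (1/2)^2 = 1/4).
Hamilton's rule: n·r·B > C, so the trait is favored while C < n·r·B = 3·0.25·0.245 = 0.18375.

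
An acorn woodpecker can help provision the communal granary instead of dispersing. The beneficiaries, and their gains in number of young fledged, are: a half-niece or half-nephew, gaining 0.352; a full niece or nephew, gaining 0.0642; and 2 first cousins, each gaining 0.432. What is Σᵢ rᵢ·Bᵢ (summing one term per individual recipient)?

r to a half-niece or half-nephew = 1/8 (half-aunt/uncle↔niece/nephew: one path of length 3: r = (1/2)^3 = 1/8).
r to a full niece or nephew = 0.25 (full aunt/uncle↔niece/nephew: two paths of length 3 through the shared grandparent pair: r = 2·(1/2)^3 = 1/4).
r to a first cousin = 0.125 (first cousins share one grandparent pair — two paths of length 4: r = 2·(1/2)^4 = 1/8).
Summing one r·B term per recipient: 1·0.125·0.352 + 1·0.25·0.0642 + 2·0.125·0.432 = 0.16805.

0.16805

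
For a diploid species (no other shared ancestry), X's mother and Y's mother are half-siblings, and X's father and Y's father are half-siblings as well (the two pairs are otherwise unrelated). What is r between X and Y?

Relatedness sums over independent paths through distinct common ancestors.
X and Y are related in two ways: half first cousins through their mothers (r = 1/16) and half first cousins through their fathers (r = 1/16).
r = 1/16 + 1/16 = 1/8 = 0.125.

0.125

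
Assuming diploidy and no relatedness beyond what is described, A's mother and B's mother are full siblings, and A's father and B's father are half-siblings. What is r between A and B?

0.1875

Independent pedigree routes through distinct common ancestors add.
A and B are related in two ways: first cousins through their mothers (r = 1/8) and half first cousins through their fathers (r = 1/16).
r = 1/8 + 1/16 = 3/16 = 0.1875.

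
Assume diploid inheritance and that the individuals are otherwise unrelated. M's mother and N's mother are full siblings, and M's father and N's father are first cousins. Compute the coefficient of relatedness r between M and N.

Relatedness sums over independent paths through distinct common ancestors.
M and N are related in two ways: first cousins through their mothers (r = 1/8) and second cousins through their fathers (r = 1/32).
r = 1/8 + 1/32 = 0.15625.

0.15625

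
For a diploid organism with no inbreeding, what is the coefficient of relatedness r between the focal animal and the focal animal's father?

Each parent–offspring link contributes a factor of 1/2, and independent paths through distinct common ancestors add.
One parent–offspring link: r = (1/2)^1 = 1/2.

0.5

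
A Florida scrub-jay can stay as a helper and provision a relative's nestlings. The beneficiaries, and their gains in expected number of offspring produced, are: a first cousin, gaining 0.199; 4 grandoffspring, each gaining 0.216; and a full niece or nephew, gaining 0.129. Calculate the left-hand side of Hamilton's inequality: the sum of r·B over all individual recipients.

r to a first cousin = 1/8 (first cousins share one grandparent pair — two paths of length 4: r = 2·(1/2)^4 = 1/8).
r to a grandoffspring = 0.25 (two parent–offspring links: r = (1/2)^2 = 1/4).
r to a full niece or nephew = 0.25 (full aunt/uncle↔niece/nephew: two paths of length 3 through the shared grandparent pair: r = 2·(1/2)^3 = 1/4).
Summing one r·B term per recipient: 1·0.125·0.199 + 4·0.25·0.216 + 1·0.25·0.129 = 0.273125.

0.273125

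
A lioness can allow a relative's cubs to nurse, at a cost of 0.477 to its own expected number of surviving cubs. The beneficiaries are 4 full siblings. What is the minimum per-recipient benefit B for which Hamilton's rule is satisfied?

r to a full sibling = 1/2 (full sibs share both parents — two paths of length 2: r = 2·(1/2)^2 = 1/2).
Hamilton's rule with n recipients of equal r: n·r·B > C, so B > C/(n·r) = 0.477/(4·0.5) = 0.2385.

0.2385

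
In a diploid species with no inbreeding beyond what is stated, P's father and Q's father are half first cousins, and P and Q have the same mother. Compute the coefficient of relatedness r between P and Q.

0.265625

With two independent routes of shared ancestry, r is the sum of the two contributions.
P and Q are related in two ways: half second cousins through their fathers (r = 1/64) and half-sibs through their shared mother (r = 1/4).
r = 1/64 + 1/4 = 17/64 = 0.265625.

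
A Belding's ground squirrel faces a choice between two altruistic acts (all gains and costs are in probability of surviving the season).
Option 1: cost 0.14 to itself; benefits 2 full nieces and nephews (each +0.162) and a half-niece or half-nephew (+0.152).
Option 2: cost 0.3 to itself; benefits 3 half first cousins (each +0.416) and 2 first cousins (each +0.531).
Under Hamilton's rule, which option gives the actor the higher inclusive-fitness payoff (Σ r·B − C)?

Option 1

Option 1: r to a full niece or nephew = 0.25.
Option 1: r to a half-niece or half-nephew = 0.125.
Option 1: Σ r·B − C = (2·0.25·0.162 + 1·0.125·0.152) − 0.14 = -0.04.
Option 2: r to a half first cousin = 0.0625.
Option 2: r to a first cousin = 0.125.
Option 2: Σ r·B − C = (3·0.0625·0.416 + 2·0.125·0.531) − 0.3 = -0.08925.
Option 1 has the higher net inclusive-fitness payoff.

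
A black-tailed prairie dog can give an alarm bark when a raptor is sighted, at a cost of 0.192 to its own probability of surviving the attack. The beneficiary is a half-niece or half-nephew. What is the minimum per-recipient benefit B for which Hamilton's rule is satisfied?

r to a half-niece or half-nephew = 1/8 (half-aunt/uncle↔niece/nephew: one path of length 3: r = (1/2)^3 = 1/8).
Hamilton's rule with n recipients of equal r: n·r·B > C, so B > C/(n·r) = 0.192/(1·0.125) = 1.536.

1.536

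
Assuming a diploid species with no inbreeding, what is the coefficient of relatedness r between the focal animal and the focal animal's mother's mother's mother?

0.125

Each parent–offspring link contributes a factor of 1/2, and independent paths through distinct common ancestors add.
Three parent–offspring links: r = (1/2)^3 = 1/8.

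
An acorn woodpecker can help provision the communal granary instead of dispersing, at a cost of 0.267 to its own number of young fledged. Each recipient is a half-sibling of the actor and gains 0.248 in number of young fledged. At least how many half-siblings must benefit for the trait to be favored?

5

r to a half-sibling = 1/4 (half-sibs share one parent — one path of length 2: r = (1/2)^2 = 1/4).
Hamilton's rule: n·r·B > C  ⇒  n > C/(r·B) = 0.267/(0.25·0.248) = 4.306.
The smallest integer exceeding 4.306 is 5.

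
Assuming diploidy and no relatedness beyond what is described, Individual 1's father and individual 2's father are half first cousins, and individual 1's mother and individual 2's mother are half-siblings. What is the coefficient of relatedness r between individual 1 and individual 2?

0.078125

Wright's path rule: contributions from independent ancestry routes add.
Individual 1 and individual 2 are related in two ways: half second cousins through their fathers (r = 1/64) and half first cousins through their mothers (r = 1/16).
r = 1/64 + 1/16 = 0.078125.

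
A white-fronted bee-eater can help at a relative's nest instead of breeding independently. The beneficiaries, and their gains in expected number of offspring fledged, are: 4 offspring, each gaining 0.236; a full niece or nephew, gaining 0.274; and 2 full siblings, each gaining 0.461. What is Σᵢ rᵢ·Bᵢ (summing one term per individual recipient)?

r to an offspring = 0.5 (one parent–offspring link: r = (1/2)^1 = 1/2).
r to a full niece or nephew = 1/4 (full aunt/uncle↔niece/nephew: two paths of length 3 through the shared grandparent pair: r = 2·(1/2)^3 = 1/4).
r to a full sibling = 1/2 (full sibs share both parents — two paths of length 2: r = 2·(1/2)^2 = 1/2).
Summing one r·B term per recipient: 4·0.5·0.236 + 1·0.25·0.274 + 2·0.5·0.461 = 1.0015.

1.0015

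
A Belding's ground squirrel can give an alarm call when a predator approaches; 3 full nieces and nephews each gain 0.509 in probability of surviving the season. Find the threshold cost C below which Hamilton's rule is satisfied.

0.38175

r to a full niece or nephew = 0.25 (full aunt/uncle↔niece/nephew: two paths of length 3 through the shared grandparent pair: r = 2·(1/2)^3 = 1/4).
Hamilton's rule: n·r·B > C, so the trait is favored while C < n·r·B = 3·0.25·0.509 = 0.38175.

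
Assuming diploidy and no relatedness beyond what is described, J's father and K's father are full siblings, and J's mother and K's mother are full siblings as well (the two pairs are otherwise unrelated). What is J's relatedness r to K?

With two independent routes of shared ancestry, r is the sum of the two contributions.
J and K are related in two ways: first cousins through their fathers (r = 1/8) and first cousins through their mothers (r = 1/8) — i.e. double first cousins.
r = 1/8 + 1/8 = 0.25.

0.25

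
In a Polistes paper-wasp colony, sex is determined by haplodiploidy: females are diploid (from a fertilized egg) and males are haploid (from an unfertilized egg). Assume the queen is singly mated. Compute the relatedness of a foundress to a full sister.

0.75

Haplodiploid full sisters inherit their father's entire haploid genome identically (contributing 1/2) and on average half of their mother's contribution (1/2 · 1/2 = 1/4); r = 1/2 + 1/4 = 3/4.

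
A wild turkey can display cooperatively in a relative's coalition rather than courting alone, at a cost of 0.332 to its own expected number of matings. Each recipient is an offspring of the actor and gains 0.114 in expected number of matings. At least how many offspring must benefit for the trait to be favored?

6

r to an offspring = 1/2 (one parent–offspring link: r = (1/2)^1 = 1/2).
Hamilton's rule: n·r·B > C  ⇒  n > C/(r·B) = 0.332/(0.5·0.114) = 5.825.
The smallest integer exceeding 5.825 is 6.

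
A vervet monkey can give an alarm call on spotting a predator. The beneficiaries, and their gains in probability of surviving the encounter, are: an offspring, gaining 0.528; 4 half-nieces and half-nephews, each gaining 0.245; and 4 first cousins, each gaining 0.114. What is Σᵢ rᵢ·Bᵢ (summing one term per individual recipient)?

0.4435

r to an offspring = 1/2 (one parent–offspring link: r = (1/2)^1 = 1/2).
r to a half-niece or half-nephew = 1/8 (half-aunt/uncle↔niece/nephew: one path of length 3: r = (1/2)^3 = 1/8).
r to a first cousin = 0.125 (first cousins share one grandparent pair — two paths of length 4: r = 2·(1/2)^4 = 1/8).
Summing one r·B term per recipient: 1·0.5·0.528 + 4·0.125·0.245 + 4·0.125·0.114 = 0.4435.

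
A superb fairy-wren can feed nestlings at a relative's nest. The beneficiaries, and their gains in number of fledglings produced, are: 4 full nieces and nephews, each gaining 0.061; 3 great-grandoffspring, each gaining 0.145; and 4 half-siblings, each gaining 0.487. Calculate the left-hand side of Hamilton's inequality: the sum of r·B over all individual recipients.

0.602375

r to a full niece or nephew = 0.25 (full aunt/uncle↔niece/nephew: two paths of length 3 through the shared grandparent pair: r = 2·(1/2)^3 = 1/4).
r to a great-grandoffspring = 1/8 (three parent–offspring links: r = (1/2)^3 = 1/8).
r to a half-sibling = 1/4 (half-sibs share one parent — one path of length 2: r = (1/2)^2 = 1/4).
Summing one r·B term per recipient: 4·0.25·0.061 + 3·0.125·0.145 + 4·0.25·0.487 = 0.602375.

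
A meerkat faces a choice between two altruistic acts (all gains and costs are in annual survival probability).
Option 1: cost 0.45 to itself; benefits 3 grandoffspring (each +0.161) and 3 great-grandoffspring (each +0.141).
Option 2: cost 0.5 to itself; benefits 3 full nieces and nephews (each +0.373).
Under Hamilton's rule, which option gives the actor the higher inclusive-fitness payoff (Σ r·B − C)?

Option 1: r to a grandoffspring = 0.25.
Option 1: r to a great-grandoffspring = 0.125.
Option 1: Σ r·B − C = (3·0.25·0.161 + 3·0.125·0.141) − 0.45 = -0.276375.
Option 2: r to a full niece or nephew = 0.25.
Option 2: Σ r·B − C = (3·0.25·0.373) − 0.5 = -0.22025.
Option 2 has the higher net inclusive-fitness payoff.

Option 2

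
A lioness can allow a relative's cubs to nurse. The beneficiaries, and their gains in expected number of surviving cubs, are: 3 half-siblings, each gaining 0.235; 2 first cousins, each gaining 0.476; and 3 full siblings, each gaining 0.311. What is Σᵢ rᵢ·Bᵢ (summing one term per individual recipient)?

r to a half-sibling = 1/4 (half-sibs share one parent — one path of length 2: r = (1/2)^2 = 1/4).
r to a first cousin = 1/8 (first cousins share one grandparent pair — two paths of length 4: r = 2·(1/2)^4 = 1/8).
r to a full sibling = 0.5 (full sibs share both parents — two paths of length 2: r = 2·(1/2)^2 = 1/2).
Summing one r·B term per recipient: 3·0.25·0.235 + 2·0.125·0.476 + 3·0.5·0.311 = 0.76175.

0.76175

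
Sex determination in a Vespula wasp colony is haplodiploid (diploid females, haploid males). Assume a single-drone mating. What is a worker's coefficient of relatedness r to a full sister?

Haplodiploid full sisters inherit their father's entire haploid genome identically (contributing 1/2) and on average half of their mother's contribution (1/2 · 1/2 = 1/4); r = 1/2 + 1/4 = 3/4.

0.75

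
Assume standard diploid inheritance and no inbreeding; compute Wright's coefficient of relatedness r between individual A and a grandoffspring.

Two parent–offspring links: r = (1/2)^2 = 1/4.

0.25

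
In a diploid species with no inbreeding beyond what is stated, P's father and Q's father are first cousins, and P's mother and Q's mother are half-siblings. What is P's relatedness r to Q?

0.09375

Relatedness sums over independent paths through distinct common ancestors.
P and Q are related in two ways: second cousins through their fathers (r = 1/32) and half first cousins through their mothers (r = 1/16).
r = 1/32 + 1/16 = 0.09375.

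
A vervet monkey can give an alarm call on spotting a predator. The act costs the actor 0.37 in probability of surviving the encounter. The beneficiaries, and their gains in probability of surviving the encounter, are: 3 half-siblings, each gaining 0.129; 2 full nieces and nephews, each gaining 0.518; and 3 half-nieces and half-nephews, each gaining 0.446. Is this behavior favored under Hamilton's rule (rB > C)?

Hamilton's rule: the trait is favored when the sum of r·B over every recipient exceeds the actor's cost C.
r to a half-sibling = 1/4 (half-sibs share one parent — one path of length 2: r = (1/2)^2 = 1/4).
r to a full niece or nephew = 1/4 (full aunt/uncle↔niece/nephew: two paths of length 3 through the shared grandparent pair: r = 2·(1/2)^3 = 1/4).
r to a half-niece or half-nephew = 0.125 (half-aunt/uncle↔niece/nephew: one path of length 3: r = (1/2)^3 = 1/8).
Summing one r·B term per recipient: 3·0.25·0.129 + 2·0.25·0.518 + 3·0.125·0.446 = 0.523.
0.523 > 0.37: the indirect benefit exceeds the cost.

Yes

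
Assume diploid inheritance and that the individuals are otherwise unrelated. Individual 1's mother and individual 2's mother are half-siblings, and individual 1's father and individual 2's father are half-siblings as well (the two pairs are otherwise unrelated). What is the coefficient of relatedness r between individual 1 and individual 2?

0.125

Independent pedigree routes through distinct common ancestors add.
Individual 1 and individual 2 are related in two ways: half first cousins through their mothers (r = 1/16) and half first cousins through their fathers (r = 1/16).
r = 1/16 + 1/16 = 1/8 = 0.125.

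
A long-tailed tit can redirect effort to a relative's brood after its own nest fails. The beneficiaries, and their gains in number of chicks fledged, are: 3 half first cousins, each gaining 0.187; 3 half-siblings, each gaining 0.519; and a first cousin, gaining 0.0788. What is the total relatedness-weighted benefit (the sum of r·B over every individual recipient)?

0.4341625

r to a half first cousin = 1/16 (half first cousins share one grandparent — one path of length 4: r = (1/2)^4 = 1/16).
r to a half-sibling = 1/4 (half-sibs share one parent — one path of length 2: r = (1/2)^2 = 1/4).
r to a first cousin = 1/8 (first cousins share one grandparent pair — two paths of length 4: r = 2·(1/2)^4 = 1/8).
Summing one r·B term per recipient: 3·0.0625·0.187 + 3·0.25·0.519 + 1·0.125·0.0788 = 0.4341625.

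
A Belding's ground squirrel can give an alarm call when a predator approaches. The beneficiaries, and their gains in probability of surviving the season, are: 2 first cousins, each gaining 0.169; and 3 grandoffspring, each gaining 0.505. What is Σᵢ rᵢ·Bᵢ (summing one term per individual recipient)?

r to a first cousin = 1/8 (first cousins share one grandparent pair — two paths of length 4: r = 2·(1/2)^4 = 1/8).
r to a grandoffspring = 1/4 (two parent–offspring links: r = (1/2)^2 = 1/4).
Summing one r·B term per recipient: 2·0.125·0.169 + 3·0.25·0.505 = 0.421.

0.421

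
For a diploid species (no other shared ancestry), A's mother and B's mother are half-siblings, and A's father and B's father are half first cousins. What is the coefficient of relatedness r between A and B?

Relatedness sums over independent paths through distinct common ancestors.
A and B are related in two ways: half first cousins through their mothers (r = 1/16) and half second cousins through their fathers (r = 1/64).
r = 1/16 + 1/64 = 0.078125.

0.078125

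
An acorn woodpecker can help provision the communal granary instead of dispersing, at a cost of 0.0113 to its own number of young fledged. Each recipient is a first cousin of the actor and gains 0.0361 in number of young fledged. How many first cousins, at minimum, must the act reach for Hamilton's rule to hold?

r to a first cousin = 0.125 (first cousins share one grandparent pair — two paths of length 4: r = 2·(1/2)^4 = 1/8).
Hamilton's rule: n·r·B > C  ⇒  n > C/(r·B) = 0.0113/(0.125·0.0361) = 2.504.
The smallest integer exceeding 2.504 is 3.

3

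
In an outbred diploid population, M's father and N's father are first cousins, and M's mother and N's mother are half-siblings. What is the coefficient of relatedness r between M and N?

0.09375

Independent pedigree routes through distinct common ancestors add.
M and N are related in two ways: second cousins through their fathers (r = 1/32) and half first cousins through their mothers (r = 1/16).
r = 1/32 + 1/16 = 3/32 = 0.09375.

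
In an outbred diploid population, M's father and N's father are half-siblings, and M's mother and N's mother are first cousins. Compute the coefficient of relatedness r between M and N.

Relatedness sums over independent paths through distinct common ancestors.
M and N are related in two ways: half first cousins through their fathers (r = 1/16) and second cousins through their mothers (r = 1/32).
r = 1/16 + 1/32 = 3/32 = 0.09375.

0.09375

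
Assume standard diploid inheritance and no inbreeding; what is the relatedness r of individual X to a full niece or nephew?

Full aunt/uncle↔niece/nephew: two paths of length 3 through the shared grandparent pair: r = 2·(1/2)^3 = 1/4.

0.25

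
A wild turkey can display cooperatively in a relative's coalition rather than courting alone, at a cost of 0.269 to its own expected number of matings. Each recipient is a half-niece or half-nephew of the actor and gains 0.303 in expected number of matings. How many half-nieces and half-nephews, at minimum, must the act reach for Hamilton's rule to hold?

r to a half-niece or half-nephew = 0.125 (half-aunt/uncle↔niece/nephew: one path of length 3: r = (1/2)^3 = 1/8).
Hamilton's rule: n·r·B > C  ⇒  n > C/(r·B) = 0.269/(0.125·0.303) = 7.102.
The smallest integer exceeding 7.102 is 8.

8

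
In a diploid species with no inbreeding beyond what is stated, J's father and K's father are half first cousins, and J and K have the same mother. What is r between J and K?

Independent pedigree routes through distinct common ancestors add.
J and K are related in two ways: half second cousins through their fathers (r = 1/64) and half-sibs through their shared mother (r = 1/4).
r = 1/64 + 1/4 = 0.265625.

0.265625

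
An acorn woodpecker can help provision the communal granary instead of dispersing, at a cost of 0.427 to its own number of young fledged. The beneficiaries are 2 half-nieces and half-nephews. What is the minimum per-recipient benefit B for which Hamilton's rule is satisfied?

r to a half-niece or half-nephew = 1/8 (half-aunt/uncle↔niece/nephew: one path of length 3: r = (1/2)^3 = 1/8).
Hamilton's rule with n recipients of equal r: n·r·B > C, so B > C/(n·r) = 0.427/(2·0.125) = 1.708.

1.708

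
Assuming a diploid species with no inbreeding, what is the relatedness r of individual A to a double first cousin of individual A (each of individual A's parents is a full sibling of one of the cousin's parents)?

Each parent–offspring link contributes a factor of 1/2, and independent paths through distinct common ancestors add.
Double first cousins share both grandparent pairs — four paths of length 4: r = 4·(1/2)^4 = 1/4.

0.25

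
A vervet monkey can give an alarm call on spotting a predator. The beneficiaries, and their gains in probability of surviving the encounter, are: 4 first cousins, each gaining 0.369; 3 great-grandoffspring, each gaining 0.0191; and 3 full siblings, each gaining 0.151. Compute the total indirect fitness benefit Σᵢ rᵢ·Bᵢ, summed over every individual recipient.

0.4181625

r to a first cousin = 0.125 (first cousins share one grandparent pair — two paths of length 4: r = 2·(1/2)^4 = 1/8).
r to a great-grandoffspring = 0.125 (three parent–offspring links: r = (1/2)^3 = 1/8).
r to a full sibling = 0.5 (full sibs share both parents — two paths of length 2: r = 2·(1/2)^2 = 1/2).
Summing one r·B term per recipient: 4·0.125·0.369 + 3·0.125·0.0191 + 3·0.5·0.151 = 0.4181625.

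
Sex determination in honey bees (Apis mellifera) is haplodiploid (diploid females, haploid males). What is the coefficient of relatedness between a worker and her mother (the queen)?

One meiotic link between diploid queen and diploid daughter: r = 1/2.

0.5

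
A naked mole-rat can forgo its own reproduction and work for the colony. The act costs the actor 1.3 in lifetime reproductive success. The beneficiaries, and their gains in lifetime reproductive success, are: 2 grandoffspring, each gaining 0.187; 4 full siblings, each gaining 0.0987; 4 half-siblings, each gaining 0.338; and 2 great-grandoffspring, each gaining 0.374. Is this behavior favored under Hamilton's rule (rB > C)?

No

Hamilton's rule: the trait is favored when the sum of r·B over every recipient exceeds the actor's cost C.
r to a grandoffspring = 0.25 (two parent–offspring links: r = (1/2)^2 = 1/4).
r to a full sibling = 0.5 (full sibs share both parents — two paths of length 2: r = 2·(1/2)^2 = 1/2).
r to a half-sibling = 1/4 (half-sibs share one parent — one path of length 2: r = (1/2)^2 = 1/4).
r to a great-grandoffspring = 0.125 (three parent–offspring links: r = (1/2)^3 = 1/8).
Summing one r·B term per recipient: 2·0.25·0.187 + 4·0.5·0.0987 + 4·0.25·0.338 + 2·0.125·0.374 = 0.7224.
0.7224 < 1.3: the indirect benefit is less than the cost.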